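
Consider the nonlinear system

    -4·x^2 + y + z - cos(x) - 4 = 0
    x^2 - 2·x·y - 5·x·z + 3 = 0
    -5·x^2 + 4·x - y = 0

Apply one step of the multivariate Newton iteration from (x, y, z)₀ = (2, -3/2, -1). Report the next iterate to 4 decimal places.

(0.8896, 5.7662, -2.9390)

At (2, -3/2, -1): F = (-22.083853, 23.0000, -10.5000).
Jacobian J = [[-8·x + sin(x), 1, 1], [2·x - 2·y - 5·z, -2·x, -5·x], [-10·x + 4, -1, 0]].
At the point, J = [[-15.090703, 1.0000, 1.0000], [12.0000, -4.0000, -10.0000], [-16.0000, -1.0000, 0.0000]] (det J = 234.907026).
Solving J·Δ = −F gives Δ = (-1.1104, 7.2662, -1.9390).
Then the next iterate is (x, y, z)₁ = (0.8896, 5.7662, -2.9390).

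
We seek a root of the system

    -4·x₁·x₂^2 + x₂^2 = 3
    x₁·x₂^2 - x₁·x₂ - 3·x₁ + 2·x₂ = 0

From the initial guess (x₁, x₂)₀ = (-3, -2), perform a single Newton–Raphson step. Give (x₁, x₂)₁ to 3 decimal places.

(-1.647, -1.474)

At (-3, -2): F = (49.000, -13.000).
Jacobian J = [[-4·x₂^2, -8·x₁·x₂ + 2·x₂], [x₂^2 - x₂ - 3, 2·x₁·x₂ - x₁ + 2]].
At the point, J = [[-16.000, -52.000], [3.000, 17.000]] (det J = -116.000).
Solving J·Δ = −F gives Δ = (1.353, 0.526).
Then the next iterate is (x₁, x₂)₁ = (-1.647, -1.474).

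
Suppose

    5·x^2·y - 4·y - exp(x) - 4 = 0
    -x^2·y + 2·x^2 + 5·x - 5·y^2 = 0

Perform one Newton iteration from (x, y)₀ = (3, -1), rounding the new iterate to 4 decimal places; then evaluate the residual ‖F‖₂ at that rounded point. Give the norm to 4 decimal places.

16.6998

At (3, -1): F = (-65.085537, 37.0000).
Jacobian J = [[10·x·y - exp(x), 5·x^2 - 4], [-2·x·y + 4·x + 5, -x^2 - 10·y]].
At the point, J = [[-50.085537, 41.0000], [23.0000, 1.0000]] (det J = -993.085537).
Solving J·Δ = −F gives Δ = (-1.5931, -0.3587).
Then the next iterate is (x, y)₁ = (1.4069, -1.3587).
Re-evaluating at (1.4069, -1.3587): F = (-16.095311, 4.452274), so ‖F‖₂ = 16.6998.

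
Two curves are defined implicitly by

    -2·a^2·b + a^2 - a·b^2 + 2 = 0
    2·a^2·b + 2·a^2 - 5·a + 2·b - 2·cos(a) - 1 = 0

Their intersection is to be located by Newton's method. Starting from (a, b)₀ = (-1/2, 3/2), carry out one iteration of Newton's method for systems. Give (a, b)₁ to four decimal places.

(-0.7485, -1.1871)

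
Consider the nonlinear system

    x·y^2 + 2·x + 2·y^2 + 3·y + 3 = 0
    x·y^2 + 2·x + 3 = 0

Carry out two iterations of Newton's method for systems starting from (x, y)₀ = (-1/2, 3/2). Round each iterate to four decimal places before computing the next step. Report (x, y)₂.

At (-1/2, 3/2): F = (9.8750, 0.8750).
Jacobian J = [[y^2 + 2, 2·x·y + 4·y + 3], [y^2 + 2, 2·x·y]].
At the point, J = [[4.2500, 7.5000], [4.2500, -1.5000]] (det J = -38.2500).
Solving J·Δ = −F gives Δ = (-0.5588, -1.0000).
Then the next iterate is (x, y)₁ = (-1.0588, 0.5000).
Round to (-1.0588, 0.5000) and repeat: F = (2.6177, 0.6177), J = [[2.2500, 3.9412], [2.2500, -1.0588]].
Δ = (-0.4628, -0.4000), so (x, y)₂ = (-1.5216, 0.1000).

(-1.5216, 0.1000)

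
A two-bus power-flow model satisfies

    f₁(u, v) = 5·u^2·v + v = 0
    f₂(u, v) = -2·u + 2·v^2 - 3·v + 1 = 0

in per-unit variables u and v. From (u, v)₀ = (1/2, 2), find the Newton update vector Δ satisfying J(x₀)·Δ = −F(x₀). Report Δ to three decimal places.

At (1/2, 2): F = (4.500, 2.000).
Jacobian J = [[10·u·v, 5·u^2 + 1], [-2, 4·v - 3]].
At the point, J = [[10.000, 2.250], [-2.000, 5.000]] (det J = 54.500).
Solving J·Δ = −F gives Δ = (-0.330, -0.532).

(-0.330, -0.532)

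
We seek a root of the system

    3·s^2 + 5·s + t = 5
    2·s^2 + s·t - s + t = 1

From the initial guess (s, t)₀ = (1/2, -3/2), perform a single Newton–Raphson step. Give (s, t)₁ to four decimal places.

(0.6300, 0.7100)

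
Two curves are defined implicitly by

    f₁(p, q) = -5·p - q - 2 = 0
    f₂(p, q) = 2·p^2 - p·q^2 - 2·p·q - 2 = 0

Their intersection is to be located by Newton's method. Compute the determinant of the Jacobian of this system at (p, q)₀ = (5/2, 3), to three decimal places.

J = [[-5, -1], [4·p - q^2 - 2·q, -2·p·q - 2·p]].
At the point, J = [[-5.000, -1.000], [-5.000, -20.000]].
det J = 95.000.

95.000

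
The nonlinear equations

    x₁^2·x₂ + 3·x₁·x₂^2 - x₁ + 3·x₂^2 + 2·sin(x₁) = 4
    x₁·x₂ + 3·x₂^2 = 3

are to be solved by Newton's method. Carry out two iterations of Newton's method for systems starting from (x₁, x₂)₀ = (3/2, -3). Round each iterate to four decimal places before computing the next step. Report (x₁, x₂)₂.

(0.6707, -1.2147)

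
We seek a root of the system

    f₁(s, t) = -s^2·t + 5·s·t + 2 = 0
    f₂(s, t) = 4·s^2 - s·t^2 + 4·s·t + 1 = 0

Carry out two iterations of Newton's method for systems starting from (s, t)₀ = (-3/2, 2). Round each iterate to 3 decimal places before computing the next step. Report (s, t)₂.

(-0.547, 0.876)

At (-3/2, 2): F = (-17.500, 4.000).
Jacobian J = [[-2·s·t + 5·t, -s^2 + 5·s], [8·s - t^2 + 4·t, -2·s·t + 4·s]].
At the point, J = [[16.000, -9.750], [-8.000, 0.000]] (det J = -78.000).
Solving J·Δ = −F gives Δ = (0.500, -0.974).
Then the next iterate is (s, t)₁ = (-1.000, 1.026).
Round to (-1.000, 1.026) and repeat: F = (-4.156, 1.94868), J = [[7.182, -6.000], [-4.94868, -1.948]].
Δ = (0.453, -0.150), so (s, t)₂ = (-0.547, 0.876).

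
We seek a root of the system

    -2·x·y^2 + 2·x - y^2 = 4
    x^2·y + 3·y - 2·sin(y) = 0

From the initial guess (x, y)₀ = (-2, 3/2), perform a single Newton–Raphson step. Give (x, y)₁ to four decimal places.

At (-2, 3/2): F = (-1.2500, 8.505010).
Jacobian J = [[-2·y^2 + 2, -4·x·y - 2·y], [2·x·y, x^2 - 2·cos(y) + 3]].
At the point, J = [[-2.5000, 9.0000], [-6.0000, 6.858526]] (det J = 36.853686).
Solving J·Δ = −F gives Δ = (2.3096, 0.7805).
Then the next iterate is (x, y)₁ = (0.3096, 2.2805).

(0.3096, 2.2805)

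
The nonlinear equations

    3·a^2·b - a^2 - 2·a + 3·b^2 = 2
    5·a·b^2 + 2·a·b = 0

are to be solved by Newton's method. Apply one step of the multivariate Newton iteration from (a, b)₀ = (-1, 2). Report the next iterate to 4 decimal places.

(-1.1458, 0.7500)

At (-1, 2): F = (17.0000, -24.0000).
Jacobian J = [[6·a·b - 2·a - 2, 3·a^2 + 6·b], [5·b^2 + 2·b, 10·a·b + 2·a]].
At the point, J = [[-12.0000, 15.0000], [24.0000, -22.0000]] (det J = -96.0000).
Solving J·Δ = −F gives Δ = (-0.1458, -1.2500).
Then the next iterate is (a, b)₁ = (-1.1458, 0.7500).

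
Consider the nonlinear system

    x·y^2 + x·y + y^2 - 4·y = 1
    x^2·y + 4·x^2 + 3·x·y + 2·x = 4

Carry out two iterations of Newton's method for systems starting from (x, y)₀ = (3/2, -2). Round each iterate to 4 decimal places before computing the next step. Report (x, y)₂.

At (3/2, -2): F = (14.0000, -5.5000).
Jacobian J = [[y^2 + y, 2·x·y + x + 2·y - 4], [2·x·y + 8·x + 3·y + 2, x^2 + 3·x]].
At the point, J = [[2.0000, -12.5000], [2.0000, 6.7500]] (det J = 38.5000).
Solving J·Δ = −F gives Δ = (-0.6688, 1.0130).
Then the next iterate is (x, y)₁ = (0.8312, -0.9870).
Round to (0.8312, -0.9870) and repeat: F = (3.911504, -2.717121), J = [[-0.012831, -6.783589], [4.047811, 3.184493]].
Δ = (0.2179, 0.5762), so (x, y)₂ = (1.0491, -0.4108).

(1.0491, -0.4108)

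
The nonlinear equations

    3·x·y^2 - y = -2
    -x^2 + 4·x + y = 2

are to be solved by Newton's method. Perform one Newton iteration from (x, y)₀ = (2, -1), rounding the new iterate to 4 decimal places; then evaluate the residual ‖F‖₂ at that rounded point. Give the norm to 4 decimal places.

80.5726

At (2, -1): F = (9.0000, 1.0000).
Jacobian J = [[3·y^2, 6·x·y - 1], [-2·x + 4, 1]].
At the point, J = [[3.0000, -13.0000], [0.0000, 1.0000]] (det J = 3.0000).
Solving J·Δ = −F gives Δ = (-7.3333, -1.0000).
Then the next iterate is (x, y)₁ = (-5.3333, -2.0000).
Re-evaluating at (-5.3333, -2.0000): F = (-59.9996, -53.777289), so ‖F‖₂ = 80.5726.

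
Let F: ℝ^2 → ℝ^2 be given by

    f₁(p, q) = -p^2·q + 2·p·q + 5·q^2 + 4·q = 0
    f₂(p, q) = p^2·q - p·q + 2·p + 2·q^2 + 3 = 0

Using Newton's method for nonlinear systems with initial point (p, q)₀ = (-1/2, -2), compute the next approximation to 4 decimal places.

At (-1/2, -2): F = (14.5000, 8.5000).
Jacobian J = [[-2·p·q + 2·q, -p^2 + 2·p + 10·q + 4], [2·p·q - q + 2, p^2 - p + 4·q]].
At the point, J = [[-6.0000, -17.2500], [6.0000, -7.2500]] (det J = 147.0000).
Solving J·Δ = −F gives Δ = (-0.2823, 0.9388).
Then the next iterate is (p, q)₁ = (-0.7823, -1.0612).

(-0.7823, -1.0612)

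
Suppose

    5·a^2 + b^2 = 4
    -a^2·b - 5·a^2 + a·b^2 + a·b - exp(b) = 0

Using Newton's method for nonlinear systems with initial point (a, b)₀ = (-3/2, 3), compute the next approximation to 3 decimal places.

(-0.787, 2.073)

At (-3/2, 3): F = (16.250, -56.08554).
Jacobian J = [[10·a, 2·b], [-2·a·b - 10·a + b^2 + b, -a^2 + 2·a·b + a - exp(b)]].
At the point, J = [[-15.000, 6.000], [36.000, -32.83554]] (det J = 276.53305).
Solving J·Δ = −F gives Δ = (0.713, -0.927).
Then the next iterate is (a, b)₁ = (-0.787, 2.073).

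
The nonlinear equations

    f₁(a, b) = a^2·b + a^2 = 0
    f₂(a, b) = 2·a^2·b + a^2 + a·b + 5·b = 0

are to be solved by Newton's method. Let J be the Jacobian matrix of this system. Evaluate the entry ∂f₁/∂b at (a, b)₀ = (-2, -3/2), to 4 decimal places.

4.0000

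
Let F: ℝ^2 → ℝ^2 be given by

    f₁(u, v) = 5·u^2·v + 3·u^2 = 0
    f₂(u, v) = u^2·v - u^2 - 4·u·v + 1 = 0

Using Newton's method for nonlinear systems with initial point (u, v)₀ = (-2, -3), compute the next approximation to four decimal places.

(-14.7500, 30.0000)

At (-2, -3): F = (-48.0000, -39.0000).
Jacobian J = [[10·u·v + 6·u, 5·u^2], [2·u·v - 2·u - 4·v, u^2 - 4·u]].
At the point, J = [[48.0000, 20.0000], [28.0000, 12.0000]] (det J = 16.0000).
Solving J·Δ = −F gives Δ = (-12.7500, 33.0000).
Then the next iterate is (u, v)₁ = (-14.7500, 30.0000).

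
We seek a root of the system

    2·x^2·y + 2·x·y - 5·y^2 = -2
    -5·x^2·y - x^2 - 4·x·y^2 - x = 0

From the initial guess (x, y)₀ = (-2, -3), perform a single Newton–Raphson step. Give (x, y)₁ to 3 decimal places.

At (-2, -3): F = (-55.000, 130.000).
Jacobian J = [[4·x·y + 2·y, 2·x^2 + 2·x - 10·y], [-10·x·y - 2·x - 4·y^2 - 1, -5·x^2 - 8·x·y]].
At the point, J = [[18.000, 34.000], [-93.000, -68.000]] (det J = 1938.000).
Solving J·Δ = −F gives Δ = (0.351, 1.432).
Then the next iterate is (x, y)₁ = (-1.649, -1.568).

(-1.649, -1.568)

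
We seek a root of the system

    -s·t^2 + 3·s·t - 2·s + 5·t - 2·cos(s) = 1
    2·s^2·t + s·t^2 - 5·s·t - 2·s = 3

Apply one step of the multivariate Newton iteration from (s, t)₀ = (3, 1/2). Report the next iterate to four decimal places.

At (3, 1/2): F = (1.229985, -6.7500).
Jacobian J = [[-t^2 + 3·t + 2·sin(s) - 2, -2·s·t + 3·s + 5], [4·s·t + t^2 - 5·t - 2, 2·s^2 + 2·s·t - 5·s]].
At the point, J = [[-0.467760, 11.0000], [1.7500, 6.0000]] (det J = -22.056560).
Solving J·Δ = −F gives Δ = (3.7009, 0.0456).
Then the next iterate is (s, t)₁ = (6.7009, 0.5456).

(6.7009, 0.5456)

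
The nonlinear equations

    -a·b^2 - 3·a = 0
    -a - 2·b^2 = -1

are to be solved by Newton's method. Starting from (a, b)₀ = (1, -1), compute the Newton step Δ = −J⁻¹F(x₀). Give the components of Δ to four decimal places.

(-0.8571, 0.2857)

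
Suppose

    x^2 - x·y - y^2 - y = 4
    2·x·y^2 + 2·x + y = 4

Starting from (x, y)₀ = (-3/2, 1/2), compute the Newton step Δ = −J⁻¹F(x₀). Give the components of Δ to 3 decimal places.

(0.015, -3.606)

At (-3/2, 1/2): F = (-1.750, -7.250).
Jacobian J = [[2·x - y, -x - 2·y - 1], [2·y^2 + 2, 4·x·y + 1]].
At the point, J = [[-3.500, -0.500], [2.500, -2.000]] (det J = 8.250).
Solving J·Δ = −F gives Δ = (0.015, -3.606).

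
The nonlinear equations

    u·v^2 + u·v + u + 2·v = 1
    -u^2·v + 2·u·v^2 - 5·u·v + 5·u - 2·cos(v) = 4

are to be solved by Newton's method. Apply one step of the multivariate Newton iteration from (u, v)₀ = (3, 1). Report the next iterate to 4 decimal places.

At (3, 1): F = (10.0000, -8.080605).
Jacobian J = [[v^2 + v + 1, 2·u·v + u + 2], [-2·u·v + 2·v^2 - 5·v + 5, -u^2 + 4·u·v - 5·u + 2·sin(v)]].
At the point, J = [[3.0000, 11.0000], [-4.0000, -10.317058]] (det J = 13.048826).
Solving J·Δ = −F gives Δ = (1.0947, -1.2076).
Then the next iterate is (u, v)₁ = (4.0947, -0.2076).

(4.0947, -0.2076)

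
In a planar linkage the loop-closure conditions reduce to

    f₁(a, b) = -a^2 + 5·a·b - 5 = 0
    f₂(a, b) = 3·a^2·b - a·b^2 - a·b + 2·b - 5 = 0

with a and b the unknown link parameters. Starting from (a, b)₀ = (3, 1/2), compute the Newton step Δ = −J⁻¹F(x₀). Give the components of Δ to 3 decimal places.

At (3, 1/2): F = (-6.500, 7.250).
Jacobian J = [[-2·a + 5·b, 5·a], [6·a·b - b^2 - b, 3·a^2 - 2·a·b - a + 2]].
At the point, J = [[-3.500, 15.000], [8.250, 23.000]] (det J = -204.250).
Solving J·Δ = −F gives Δ = (-1.264, 0.138).

(-1.264, 0.138)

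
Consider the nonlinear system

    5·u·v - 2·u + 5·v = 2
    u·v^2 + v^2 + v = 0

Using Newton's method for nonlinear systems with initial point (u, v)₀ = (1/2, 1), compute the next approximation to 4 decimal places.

At (1/2, 1): F = (4.5000, 2.5000).
Jacobian J = [[5·v - 2, 5·u + 5], [v^2, 2·u·v + 2·v + 1]].
At the point, J = [[3.0000, 7.5000], [1.0000, 4.0000]] (det J = 4.5000).
Solving J·Δ = −F gives Δ = (0.1667, -0.6667).
Then the next iterate is (u, v)₁ = (0.6667, 0.3333).

(0.6667, 0.3333)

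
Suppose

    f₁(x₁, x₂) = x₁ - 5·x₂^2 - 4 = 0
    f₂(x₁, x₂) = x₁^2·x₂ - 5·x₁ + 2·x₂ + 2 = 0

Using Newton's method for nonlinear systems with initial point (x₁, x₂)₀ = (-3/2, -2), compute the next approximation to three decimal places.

(-9.651, -0.317)

At (-3/2, -2): F = (-25.500, 1.000).
Jacobian J = [[1, -10·x₂], [2·x₁·x₂ - 5, x₁^2 + 2]].
At the point, J = [[1.000, 20.000], [1.000, 4.250]] (det J = -15.750).
Solving J·Δ = −F gives Δ = (-8.151, 1.683).
Then the next iterate is (x₁, x₂)₁ = (-9.651, -0.317).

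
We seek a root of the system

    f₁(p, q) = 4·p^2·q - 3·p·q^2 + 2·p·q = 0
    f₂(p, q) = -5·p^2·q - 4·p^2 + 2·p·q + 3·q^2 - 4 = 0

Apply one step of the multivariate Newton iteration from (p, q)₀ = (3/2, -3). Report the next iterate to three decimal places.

(0.845, -2.198)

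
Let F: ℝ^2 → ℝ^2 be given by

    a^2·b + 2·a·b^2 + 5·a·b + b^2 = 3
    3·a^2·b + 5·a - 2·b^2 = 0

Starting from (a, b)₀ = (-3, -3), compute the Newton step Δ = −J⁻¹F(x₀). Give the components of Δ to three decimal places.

At (-3, -3): F = (-30.000, -114.000).
Jacobian J = [[2·a·b + 2·b^2 + 5·b, a^2 + 4·a·b + 5·a + 2·b], [6·a·b + 5, 3·a^2 - 4·b]].
At the point, J = [[21.000, 24.000], [59.000, 39.000]] (det J = -597.000).
Solving J·Δ = −F gives Δ = (2.623, -1.045).

(2.623, -1.045)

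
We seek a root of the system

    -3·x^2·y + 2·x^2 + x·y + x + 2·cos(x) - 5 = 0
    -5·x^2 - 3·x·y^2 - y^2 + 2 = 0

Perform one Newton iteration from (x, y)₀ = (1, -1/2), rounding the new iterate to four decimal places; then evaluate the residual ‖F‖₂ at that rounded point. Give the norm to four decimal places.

At (1, -1/2): F = (0.080605, -4.0000).
Jacobian J = [[-6·x·y + 4·x + y - 2·sin(x) + 1, -3·x^2 + x], [-10·x - 3·y^2, -6·x·y - 2·y]].
At the point, J = [[5.817058, -2.0000], [-10.7500, 4.0000]] (det J = 1.768232).
Solving J·Δ = −F gives Δ = (4.3420, 12.6690).
Then the next iterate is (x, y)₁ = (5.3420, 12.1690).
Re-evaluating at (5.3420, 12.1690): F = (-918.198558, -2661.972556), so ‖F‖₂ = 2815.8811.

2815.8811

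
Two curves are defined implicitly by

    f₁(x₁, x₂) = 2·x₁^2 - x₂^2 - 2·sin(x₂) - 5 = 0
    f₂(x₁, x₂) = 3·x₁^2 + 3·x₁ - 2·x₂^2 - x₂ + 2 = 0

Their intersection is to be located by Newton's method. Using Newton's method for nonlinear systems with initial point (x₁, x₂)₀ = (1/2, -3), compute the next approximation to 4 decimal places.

At (1/2, -3): F = (-13.217760, -10.7500).
Jacobian J = [[4·x₁, -2·x₂ - 2·cos(x₂)], [6·x₁ + 3, -4·x₂ - 1]].
At the point, J = [[2.0000, 7.979985], [6.0000, 11.0000]] (det J = -25.879910).
Solving J·Δ = −F gives Δ = (-2.3034, 2.2336).
Then the next iterate is (x₁, x₂)₁ = (-1.8034, -0.7664).

(-1.8034, -0.7664)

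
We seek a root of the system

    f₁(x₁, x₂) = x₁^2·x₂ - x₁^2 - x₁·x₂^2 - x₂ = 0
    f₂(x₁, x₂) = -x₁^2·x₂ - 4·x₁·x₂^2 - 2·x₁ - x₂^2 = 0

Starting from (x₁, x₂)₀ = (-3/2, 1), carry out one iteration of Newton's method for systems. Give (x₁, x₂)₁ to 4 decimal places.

At (-3/2, 1): F = (0.5000, 5.7500).
Jacobian J = [[2·x₁·x₂ - 2·x₁ - x₂^2, x₁^2 - 2·x₁·x₂ - 1], [-2·x₁·x₂ - 4·x₂^2 - 2, -x₁^2 - 8·x₁·x₂ - 2·x₂]].
At the point, J = [[-1.0000, 4.2500], [-3.0000, 7.7500]] (det J = 5.0000).
Solving J·Δ = −F gives Δ = (4.1125, 0.8500).
Then the next iterate is (x₁, x₂)₁ = (2.6125, 1.8500).

(2.6125, 1.8500)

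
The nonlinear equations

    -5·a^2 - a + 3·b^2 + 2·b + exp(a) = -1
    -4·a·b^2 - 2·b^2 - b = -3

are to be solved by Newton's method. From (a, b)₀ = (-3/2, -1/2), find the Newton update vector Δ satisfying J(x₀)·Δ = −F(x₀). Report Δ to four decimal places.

At (-3/2, -1/2): F = (-8.776870, 4.5000).
Jacobian J = [[-10·a + exp(a) - 1, 6·b + 2], [-4·b^2, -8·a·b - 4·b - 1]].
At the point, J = [[14.223130, -1.0000], [-1.0000, -5.0000]] (det J = -72.115651).
Solving J·Δ = −F gives Δ = (0.6709, 0.7658).

(0.6709, 0.7658)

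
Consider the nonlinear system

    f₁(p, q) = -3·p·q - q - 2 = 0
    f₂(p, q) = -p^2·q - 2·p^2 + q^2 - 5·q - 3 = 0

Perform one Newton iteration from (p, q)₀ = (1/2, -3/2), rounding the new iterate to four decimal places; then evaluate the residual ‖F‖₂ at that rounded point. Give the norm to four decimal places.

0.6058

At (1/2, -3/2): F = (1.7500, 6.6250).
Jacobian J = [[-3·q, -3·p - 1], [-2·p·q - 4·p, -p^2 + 2·q - 5]].
At the point, J = [[4.5000, -2.5000], [-0.5000, -8.2500]] (det J = -38.3750).
Solving J·Δ = −F gives Δ = (0.0554, 0.7997).
Then the next iterate is (p, q)₁ = (0.5554, -0.7003).
Re-evaluating at (0.5554, -0.7003): F = (-0.132860, 0.591003), so ‖F‖₂ = 0.6058.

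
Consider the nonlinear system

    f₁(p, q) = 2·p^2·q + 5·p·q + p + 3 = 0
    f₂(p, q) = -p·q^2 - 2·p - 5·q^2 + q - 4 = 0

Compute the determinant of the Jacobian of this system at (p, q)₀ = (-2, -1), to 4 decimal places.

22.0000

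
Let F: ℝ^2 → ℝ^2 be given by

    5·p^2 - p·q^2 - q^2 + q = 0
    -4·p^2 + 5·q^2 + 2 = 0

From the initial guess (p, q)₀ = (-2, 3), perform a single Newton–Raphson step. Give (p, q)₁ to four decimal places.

At (-2, 3): F = (32.0000, 31.0000).
Jacobian J = [[10·p - q^2, -2·p·q - 2·q + 1], [-8·p, 10·q]].
At the point, J = [[-29.0000, 7.0000], [16.0000, 30.0000]] (det J = -982.0000).
Solving J·Δ = −F gives Δ = (0.7566, -1.4369).
Then the next iterate is (p, q)₁ = (-1.2434, 1.5631).

(-1.2434, 1.5631)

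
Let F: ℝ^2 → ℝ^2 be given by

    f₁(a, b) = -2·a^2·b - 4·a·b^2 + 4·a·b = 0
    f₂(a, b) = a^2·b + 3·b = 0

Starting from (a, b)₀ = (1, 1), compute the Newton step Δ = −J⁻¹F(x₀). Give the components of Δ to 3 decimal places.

(4.000, -3.000)

At (1, 1): F = (-2.000, 4.000).
Jacobian J = [[-4·a·b - 4·b^2 + 4·b, -2·a^2 - 8·a·b + 4·a], [2·a·b, a^2 + 3]].
At the point, J = [[-4.000, -6.000], [2.000, 4.000]] (det J = -4.000).
Solving J·Δ = −F gives Δ = (4.000, -3.000).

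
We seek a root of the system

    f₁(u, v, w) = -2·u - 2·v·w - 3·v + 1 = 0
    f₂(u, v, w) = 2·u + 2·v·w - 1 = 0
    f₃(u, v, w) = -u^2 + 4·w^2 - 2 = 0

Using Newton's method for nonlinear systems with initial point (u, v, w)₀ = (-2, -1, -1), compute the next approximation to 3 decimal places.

At (-2, -1, -1): F = (6.000, -3.000, -2.000).
Jacobian J = [[-2, -2·w - 3, -2·v], [2, 2·w, 2·v], [-2·u, 0, 8·w]].
At the point, J = [[-2.000, -1.000, 2.000], [2.000, -2.000, -2.000], [4.000, 0.000, -8.000]] (det J = -24.000).
Solving J·Δ = −F gives Δ = (4.500, 1.000, 2.000).
Then the next iterate is (u, v, w)₁ = (2.500, 0.000, 1.000).

(2.500, 0.000, 1.000)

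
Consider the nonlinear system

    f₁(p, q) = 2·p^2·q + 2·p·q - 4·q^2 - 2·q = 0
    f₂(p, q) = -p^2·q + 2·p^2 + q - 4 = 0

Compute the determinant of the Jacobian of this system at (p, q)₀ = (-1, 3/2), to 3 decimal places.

-14.000

J = [[4·p·q + 2·q, 2·p^2 + 2·p - 8·q - 2], [-2·p·q + 4·p, -p^2 + 1]].
At the point, J = [[-3.000, -14.000], [-1.000, 0.000]].
det J = -14.000.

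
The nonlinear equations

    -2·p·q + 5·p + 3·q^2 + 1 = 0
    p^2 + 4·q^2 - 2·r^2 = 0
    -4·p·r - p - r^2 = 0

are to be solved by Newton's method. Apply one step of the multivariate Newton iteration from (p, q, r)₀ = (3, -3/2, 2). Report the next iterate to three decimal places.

At (3, -3/2, 2): F = (31.750, 10.000, -31.000).
Jacobian J = [[-2·q + 5, -2·p + 6·q, 0], [2·p, 8·q, -4·r], [-4·r - 1, 0, -4·p - 2·r]].
At the point, J = [[8.000, -15.000, 0.000], [6.000, -12.000, -8.000], [-9.000, 0.000, -16.000]] (det J = -984.000).
Solving J·Δ = −F gives Δ = (-0.024, 2.104, -1.924).
Then the next iterate is (p, q, r)₁ = (2.976, 0.604, 0.076).

(2.976, 0.604, 0.076)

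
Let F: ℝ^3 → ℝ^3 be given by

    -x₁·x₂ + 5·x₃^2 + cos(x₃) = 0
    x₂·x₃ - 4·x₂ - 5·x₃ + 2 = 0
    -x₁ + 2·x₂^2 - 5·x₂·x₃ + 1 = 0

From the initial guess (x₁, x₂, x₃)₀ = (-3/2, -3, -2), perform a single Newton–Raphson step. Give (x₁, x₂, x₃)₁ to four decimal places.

(-1.1149, 0.4992, -0.8744)

At (-3/2, -3, -2): F = (15.083853, 30.0000, -9.5000).
Jacobian J = [[-x₂, -x₁, 10·x₃ - sin(x₃)], [0, x₃ - 4, x₂ - 5], [-1, 4·x₂ - 5·x₃, -5·x₂]].
At the point, J = [[3.0000, 1.5000, -19.090703], [0.0000, -6.0000, -8.0000], [-1.0000, -2.0000, 15.0000]] (det J = -191.455785).
Solving J·Δ = −F gives Δ = (0.3851, 3.4992, 1.1256).
Then the next iterate is (x₁, x₂, x₃)₁ = (-1.1149, 0.4992, -0.8744).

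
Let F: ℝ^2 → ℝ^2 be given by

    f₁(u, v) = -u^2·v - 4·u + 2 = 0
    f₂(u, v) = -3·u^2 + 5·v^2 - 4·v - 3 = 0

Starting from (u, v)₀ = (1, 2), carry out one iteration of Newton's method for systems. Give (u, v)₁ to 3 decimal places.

(0.567, 1.463)

At (1, 2): F = (-4.000, 6.000).
Jacobian J = [[-2·u·v - 4, -u^2], [-6·u, 10·v - 4]].
At the point, J = [[-8.000, -1.000], [-6.000, 16.000]] (det J = -134.000).
Solving J·Δ = −F gives Δ = (-0.433, -0.537).
Then the next iterate is (u, v)₁ = (0.567, 1.463).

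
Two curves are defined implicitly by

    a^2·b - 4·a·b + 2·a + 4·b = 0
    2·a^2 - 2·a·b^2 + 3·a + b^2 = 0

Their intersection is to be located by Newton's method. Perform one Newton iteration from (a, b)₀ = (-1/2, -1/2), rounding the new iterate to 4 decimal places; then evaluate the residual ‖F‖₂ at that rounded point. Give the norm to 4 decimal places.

1.7726

At (-1/2, -1/2): F = (-4.1250, -0.5000).
Jacobian J = [[2·a·b - 4·b + 2, a^2 - 4·a + 4], [4·a - 2·b^2 + 3, -4·a·b + 2·b]].
At the point, J = [[4.5000, 6.2500], [0.5000, -2.0000]] (det J = -12.1250).
Solving J·Δ = −F gives Δ = (0.9381, -0.0155).
Then the next iterate is (a, b)₁ = (0.4381, -0.5155).
Re-evaluating at (0.4381, -0.5155): F = (-0.381379, 1.731062), so ‖F‖₂ = 1.7726.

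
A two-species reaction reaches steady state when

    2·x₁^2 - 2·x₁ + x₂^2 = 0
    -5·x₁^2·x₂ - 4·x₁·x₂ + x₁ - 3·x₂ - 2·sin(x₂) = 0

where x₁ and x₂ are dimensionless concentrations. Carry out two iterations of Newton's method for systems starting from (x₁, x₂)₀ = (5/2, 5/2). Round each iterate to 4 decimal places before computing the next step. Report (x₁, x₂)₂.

(0.5927, -6.6833)

At (5/2, 5/2): F = (13.7500, -109.321944).
Jacobian J = [[4·x₁ - 2, 2·x₂], [-10·x₁·x₂ - 4·x₂ + 1, -5·x₁^2 - 4·x₁ - 2·cos(x₂) - 3]].
At the point, J = [[8.0000, 5.0000], [-71.5000, -42.647713]] (det J = 16.318298).
Solving J·Δ = −F gives Δ = (2.4388, -6.6520).
Then the next iterate is (x₁, x₂)₁ = (4.9388, -4.1520).
Round to (4.9388, -4.1520) and repeat: F = (56.144995, 604.096929), J = [[17.7552, -8.3040], [222.666976, -143.650896]].
Δ = (-4.3461, -2.5313), so (x₁, x₂)₂ = (0.5927, -6.6833).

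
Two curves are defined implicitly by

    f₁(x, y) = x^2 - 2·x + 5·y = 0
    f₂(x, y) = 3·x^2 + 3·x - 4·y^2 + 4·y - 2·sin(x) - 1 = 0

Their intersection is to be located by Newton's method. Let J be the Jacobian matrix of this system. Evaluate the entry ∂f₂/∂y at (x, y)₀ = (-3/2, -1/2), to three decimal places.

8.000

∂f₂/∂y = -8·y + 4.
At (-3/2, -1/2) this is 8.000.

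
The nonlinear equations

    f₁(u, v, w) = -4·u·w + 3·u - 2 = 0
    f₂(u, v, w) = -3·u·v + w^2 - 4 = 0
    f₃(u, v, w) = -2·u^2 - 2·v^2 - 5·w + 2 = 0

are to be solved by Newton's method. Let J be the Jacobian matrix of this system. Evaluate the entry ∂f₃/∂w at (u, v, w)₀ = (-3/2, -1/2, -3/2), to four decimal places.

-5.0000

∂f₃/∂w = -5.
At (-3/2, -1/2, -3/2) this is -5.0000.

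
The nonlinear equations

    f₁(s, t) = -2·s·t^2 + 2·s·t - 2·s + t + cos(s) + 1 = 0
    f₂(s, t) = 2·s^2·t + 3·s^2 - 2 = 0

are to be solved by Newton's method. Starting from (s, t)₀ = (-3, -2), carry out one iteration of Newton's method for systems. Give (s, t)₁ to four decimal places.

At (-3, -2): F = (40.010008, -11.0000).
Jacobian J = [[-2·t^2 + 2·t - sin(s) - 2, -4·s·t + 2·s + 1], [4·s·t + 6·s, 2·s^2]].
At the point, J = [[-13.858880, -29.0000], [6.0000, 18.0000]] (det J = -75.459840).
Solving J·Δ = −F gives Δ = (5.3165, -1.1610).
Then the next iterate is (s, t)₁ = (2.3165, -3.1610).

(2.3165, -3.1610)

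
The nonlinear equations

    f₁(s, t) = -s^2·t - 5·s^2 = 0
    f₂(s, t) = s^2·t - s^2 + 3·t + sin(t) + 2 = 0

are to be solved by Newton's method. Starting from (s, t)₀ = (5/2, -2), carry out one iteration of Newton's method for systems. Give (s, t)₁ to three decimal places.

At (5/2, -2): F = (-18.750, -23.65930).
Jacobian J = [[-2·s·t - 10·s, -s^2], [2·s·t - 2·s, s^2 + cos(t) + 3]].
At the point, J = [[-15.000, -6.250], [-15.000, 8.83385]] (det J = -226.25780).
Solving J·Δ = −F gives Δ = (-1.386, 0.325).
Then the next iterate is (s, t)₁ = (1.114, -1.675).

(1.114, -1.675)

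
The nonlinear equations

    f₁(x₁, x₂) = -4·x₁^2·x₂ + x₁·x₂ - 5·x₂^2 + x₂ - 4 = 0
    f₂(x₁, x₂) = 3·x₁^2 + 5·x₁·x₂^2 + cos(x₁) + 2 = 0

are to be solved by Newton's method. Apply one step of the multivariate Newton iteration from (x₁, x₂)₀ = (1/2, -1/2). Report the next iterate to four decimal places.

(0.1064, 0.6074)

At (1/2, -1/2): F = (-5.5000, 4.252583).
Jacobian J = [[-8·x₁·x₂ + x₂, -4·x₁^2 + x₁ - 10·x₂ + 1], [6·x₁ + 5·x₂^2 - sin(x₁), 10·x₁·x₂]].
At the point, J = [[1.5000, 5.5000], [3.770574, -2.5000]] (det J = -24.488160).
Solving J·Δ = −F gives Δ = (-0.3936, 1.1074).
Then the next iterate is (x₁, x₂)₁ = (0.1064, 0.6074).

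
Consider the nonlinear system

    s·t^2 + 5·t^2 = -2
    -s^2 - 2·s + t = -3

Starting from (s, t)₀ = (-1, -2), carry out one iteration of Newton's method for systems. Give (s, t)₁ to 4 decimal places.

(-13.5000, -4.0000)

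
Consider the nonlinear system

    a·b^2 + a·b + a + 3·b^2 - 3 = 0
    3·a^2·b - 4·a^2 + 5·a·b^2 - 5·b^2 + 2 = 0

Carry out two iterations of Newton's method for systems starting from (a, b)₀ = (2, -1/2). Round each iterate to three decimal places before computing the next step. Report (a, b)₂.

At (2, -1/2): F = (-0.750, -18.750).
Jacobian J = [[b^2 + b + 1, 2·a·b + a + 6·b], [6·a·b - 8·a + 5·b^2, 3·a^2 + 10·a·b - 10·b]].
At the point, J = [[0.750, -3.000], [-20.750, 7.000]] (det J = -57.000).
Solving J·Δ = −F gives Δ = (-1.079, -0.520).
Then the next iterate is (a, b)₁ = (0.921, -1.020).
Round to (0.921, -1.020) and repeat: F = (1.06099, -4.39954), J = [[1.02040, -7.07784], [-7.80252, 3.35052]].
Δ = (-0.532, 0.073), so (a, b)₂ = (0.389, -0.947).

(0.389, -0.947)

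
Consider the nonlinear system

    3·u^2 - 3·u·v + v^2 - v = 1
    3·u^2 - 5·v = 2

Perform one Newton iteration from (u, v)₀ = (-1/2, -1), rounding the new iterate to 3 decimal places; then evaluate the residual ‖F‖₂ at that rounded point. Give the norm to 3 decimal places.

3.697

At (-1/2, -1): F = (0.250, 3.750).
Jacobian J = [[6·u - 3·v, -3·u + 2·v - 1], [6·u, -5]].
At the point, J = [[0.000, -1.500], [-3.000, -5.000]] (det J = -4.500).
Solving J·Δ = −F gives Δ = (0.972, 0.167).
Then the next iterate is (u, v)₁ = (0.472, -0.833).
Re-evaluating at (0.472, -0.833): F = (2.37477, 2.83335), so ‖F‖₂ = 3.697.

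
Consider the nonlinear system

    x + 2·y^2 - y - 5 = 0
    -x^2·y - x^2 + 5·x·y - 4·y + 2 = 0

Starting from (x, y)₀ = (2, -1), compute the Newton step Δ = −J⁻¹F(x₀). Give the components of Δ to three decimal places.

At (2, -1): F = (0.000, -4.000).
Jacobian J = [[1, 4·y - 1], [-2·x·y - 2·x + 5·y, -x^2 + 5·x - 4]].
At the point, J = [[1.000, -5.000], [-5.000, 2.000]] (det J = -23.000).
Solving J·Δ = −F gives Δ = (-0.870, -0.174).

(-0.870, -0.174)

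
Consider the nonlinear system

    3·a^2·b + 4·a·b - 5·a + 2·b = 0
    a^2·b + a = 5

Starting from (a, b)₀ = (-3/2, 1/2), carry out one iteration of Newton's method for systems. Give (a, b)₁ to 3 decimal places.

(0.742, 3.387)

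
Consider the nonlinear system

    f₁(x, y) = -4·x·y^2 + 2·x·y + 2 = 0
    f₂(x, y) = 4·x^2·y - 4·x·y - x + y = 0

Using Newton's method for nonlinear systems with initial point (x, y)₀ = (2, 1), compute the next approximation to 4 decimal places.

(1.4211, 0.9298)

At (2, 1): F = (-2.0000, 7.0000).
Jacobian J = [[-4·y^2 + 2·y, -8·x·y + 2·x], [8·x·y - 4·y - 1, 4·x^2 - 4·x + 1]].
At the point, J = [[-2.0000, -12.0000], [11.0000, 9.0000]] (det J = 114.0000).
Solving J·Δ = −F gives Δ = (-0.5789, -0.0702).
Then the next iterate is (x, y)₁ = (1.4211, 0.9298).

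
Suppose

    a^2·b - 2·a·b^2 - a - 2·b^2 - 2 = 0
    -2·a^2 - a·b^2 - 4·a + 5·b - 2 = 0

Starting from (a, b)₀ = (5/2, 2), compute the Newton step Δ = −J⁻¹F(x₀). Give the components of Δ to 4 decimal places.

(-1.0917, -0.9697)

At (5/2, 2): F = (-20.0000, -24.5000).
Jacobian J = [[2·a·b - 2·b^2 - 1, a^2 - 4·a·b - 4·b], [-4·a - b^2 - 4, -2·a·b + 5]].
At the point, J = [[1.0000, -21.7500], [-18.0000, -5.0000]] (det J = -396.5000).
Solving J·Δ = −F gives Δ = (-1.0917, -0.9697).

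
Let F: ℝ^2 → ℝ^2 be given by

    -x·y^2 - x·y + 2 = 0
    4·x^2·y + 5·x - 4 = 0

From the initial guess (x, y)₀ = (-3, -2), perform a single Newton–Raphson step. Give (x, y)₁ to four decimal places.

(-1.6889, -1.4025)

At (-3, -2): F = (8.0000, -91.0000).
Jacobian J = [[-y^2 - y, -2·x·y - x], [8·x·y + 5, 4·x^2]].
At the point, J = [[-2.0000, -9.0000], [53.0000, 36.0000]] (det J = 405.0000).
Solving J·Δ = −F gives Δ = (1.3111, 0.5975).
Then the next iterate is (x, y)₁ = (-1.6889, -1.4025).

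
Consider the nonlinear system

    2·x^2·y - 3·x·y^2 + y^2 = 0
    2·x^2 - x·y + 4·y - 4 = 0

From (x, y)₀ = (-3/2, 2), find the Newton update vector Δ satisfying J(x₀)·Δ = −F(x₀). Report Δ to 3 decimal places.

(1.678, 0.350)

At (-3/2, 2): F = (31.000, 11.500).
Jacobian J = [[4·x·y - 3·y^2, 2·x^2 - 6·x·y + 2·y], [4·x - y, -x + 4]].
At the point, J = [[-24.000, 26.500], [-8.000, 5.500]] (det J = 80.000).
Solving J·Δ = −F gives Δ = (1.678, 0.350).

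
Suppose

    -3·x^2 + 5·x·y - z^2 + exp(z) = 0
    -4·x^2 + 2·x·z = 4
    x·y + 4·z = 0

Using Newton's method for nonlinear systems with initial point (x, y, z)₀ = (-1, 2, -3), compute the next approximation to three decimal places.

At (-1, 2, -3): F = (-21.95021, -2.000, -14.000).
Jacobian J = [[-6·x + 5·y, 5·x, -2·z + exp(z)], [-8·x + 2·z, 0, 2·x], [y, x, 4]].
At the point, J = [[16.000, -5.000, 6.04979], [2.000, 0.000, -2.000], [2.000, -1.000, 4.000]] (det J = 15.90043).
Solving J·Δ = −F gives Δ = (7.799, 28.791, 6.799).
Then the next iterate is (x, y, z)₁ = (6.799, 30.791, 3.799).

(6.799, 30.791, 3.799)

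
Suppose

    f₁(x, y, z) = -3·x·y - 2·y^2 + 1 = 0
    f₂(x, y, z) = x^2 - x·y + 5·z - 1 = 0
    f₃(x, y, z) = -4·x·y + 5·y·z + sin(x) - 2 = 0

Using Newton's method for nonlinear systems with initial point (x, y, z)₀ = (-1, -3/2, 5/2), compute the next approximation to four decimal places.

At (-1, -3/2, 5/2): F = (-8.0000, 11.0000, -27.591471).
Jacobian J = [[-3·y, -3·x - 4·y, 0], [2·x - y, -x, 5], [-4·y + cos(x), -4·x + 5·z, 5·y]].
At the point, J = [[4.5000, 9.0000, 0.0000], [-0.5000, 1.0000, 5.0000], [6.540302, 16.5000, -7.5000]] (det J = -144.436396).
Solving J·Δ = −F gives Δ = (1.5293, 0.1242, -2.0719).
Then the next iterate is (x, y, z)₁ = (0.5293, -1.3758, 0.4281).

(0.5293, -1.3758, 0.4281)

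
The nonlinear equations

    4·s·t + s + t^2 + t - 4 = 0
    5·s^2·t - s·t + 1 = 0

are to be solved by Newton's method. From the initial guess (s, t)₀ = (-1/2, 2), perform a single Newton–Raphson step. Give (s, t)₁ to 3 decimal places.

At (-1/2, 2): F = (-2.500, 4.500).
Jacobian J = [[4·t + 1, 4·s + 2·t + 1], [10·s·t - t, 5·s^2 - s]].
At the point, J = [[9.000, 3.000], [-12.000, 1.750]] (det J = 51.750).
Solving J·Δ = −F gives Δ = (0.345, -0.203).
Then the next iterate is (s, t)₁ = (-0.155, 1.797).

(-0.155, 1.797)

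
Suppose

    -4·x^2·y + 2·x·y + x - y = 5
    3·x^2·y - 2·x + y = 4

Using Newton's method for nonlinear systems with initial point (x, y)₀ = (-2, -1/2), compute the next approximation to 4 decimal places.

(-6.5500, 1.4000)

At (-2, -1/2): F = (3.5000, -6.5000).
Jacobian J = [[-8·x·y + 2·y + 1, -4·x^2 + 2·x - 1], [6·x·y - 2, 3·x^2 + 1]].
At the point, J = [[-8.0000, -21.0000], [4.0000, 13.0000]] (det J = -20.0000).
Solving J·Δ = −F gives Δ = (-4.5500, 1.9000).
Then the next iterate is (x, y)₁ = (-6.5500, 1.4000).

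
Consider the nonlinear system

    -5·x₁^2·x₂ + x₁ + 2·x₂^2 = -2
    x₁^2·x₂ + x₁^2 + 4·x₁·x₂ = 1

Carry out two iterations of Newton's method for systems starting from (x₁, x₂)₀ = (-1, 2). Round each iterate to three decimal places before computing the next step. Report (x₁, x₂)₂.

(-1.221, -0.027)

At (-1, 2): F = (-1.000, -6.000).
Jacobian J = [[-10·x₁·x₂ + 1, -5·x₁^2 + 4·x₂], [2·x₁·x₂ + 2·x₁ + 4·x₂, x₁^2 + 4·x₁]].
At the point, J = [[21.000, 3.000], [2.000, -3.000]] (det J = -69.000).
Solving J·Δ = −F gives Δ = (0.304, -1.797).
Then the next iterate is (x₁, x₂)₁ = (-0.696, 0.203).
Round to (-0.696, 0.203) and repeat: F = (0.89474, -0.98240), J = [[2.41288, -1.61008], [-0.86258, -2.29958]].
Δ = (-0.525, -0.230), so (x₁, x₂)₂ = (-1.221, -0.027).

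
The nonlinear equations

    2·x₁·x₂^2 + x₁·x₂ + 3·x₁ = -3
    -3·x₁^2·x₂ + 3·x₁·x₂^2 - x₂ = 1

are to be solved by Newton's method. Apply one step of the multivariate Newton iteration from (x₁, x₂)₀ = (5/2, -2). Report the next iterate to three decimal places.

At (5/2, -2): F = (25.500, 68.500).
Jacobian J = [[2·x₂^2 + x₂ + 3, 4·x₁·x₂ + x₁], [-6·x₁·x₂ + 3·x₂^2, -3·x₁^2 + 6·x₁·x₂ - 1]].
At the point, J = [[9.000, -17.500], [42.000, -49.750]] (det J = 287.250).
Solving J·Δ = −F gives Δ = (0.243, 1.582).
Then the next iterate is (x₁, x₂)₁ = (2.743, -0.418).

(2.743, -0.418)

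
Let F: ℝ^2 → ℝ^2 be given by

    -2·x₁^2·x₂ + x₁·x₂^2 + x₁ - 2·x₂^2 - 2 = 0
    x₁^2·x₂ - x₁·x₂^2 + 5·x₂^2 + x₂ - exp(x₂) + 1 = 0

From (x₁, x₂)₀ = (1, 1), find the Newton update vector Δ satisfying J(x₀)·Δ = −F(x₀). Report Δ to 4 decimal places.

At (1, 1): F = (-4.0000, 4.281718).
Jacobian J = [[-4·x₁·x₂ + x₂^2 + 1, -2·x₁^2 + 2·x₁·x₂ - 4·x₂], [2·x₁·x₂ - x₂^2, x₁^2 - 2·x₁·x₂ + 10·x₂ - exp(x₂) + 1]].
At the point, J = [[-2.0000, -4.0000], [1.0000, 7.281718]] (det J = -10.563436).
Solving J·Δ = −F gives Δ = (-1.1360, -0.4320).

(-1.1360, -0.4320)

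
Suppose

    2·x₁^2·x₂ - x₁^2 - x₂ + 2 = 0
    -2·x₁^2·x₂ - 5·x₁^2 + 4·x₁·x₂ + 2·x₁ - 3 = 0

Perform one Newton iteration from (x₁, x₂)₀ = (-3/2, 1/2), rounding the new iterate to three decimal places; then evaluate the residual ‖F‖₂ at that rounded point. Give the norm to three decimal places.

7.116

At (-3/2, 1/2): F = (1.500, -22.500).
Jacobian J = [[4·x₁·x₂ - 2·x₁, 2·x₁^2 - 1], [-4·x₁·x₂ - 10·x₁ + 4·x₂ + 2, -2·x₁^2 + 4·x₁]].
At the point, J = [[0.000, 3.500], [22.000, -10.500]] (det J = -77.000).
Solving J·Δ = −F gives Δ = (0.818, -0.429).
Then the next iterate is (x₁, x₂)₁ = (-0.682, 0.071).
Re-evaluating at (-0.682, 0.071): F = (1.52992, -6.94936), so ‖F‖₂ = 7.116.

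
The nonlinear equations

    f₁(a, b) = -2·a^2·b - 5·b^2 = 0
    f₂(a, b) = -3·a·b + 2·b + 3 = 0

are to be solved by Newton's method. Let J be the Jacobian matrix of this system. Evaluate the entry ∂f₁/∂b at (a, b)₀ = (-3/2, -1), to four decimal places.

∂f₁/∂b = -2·a^2 - 10·b.
At (-3/2, -1) this is 5.5000.

5.5000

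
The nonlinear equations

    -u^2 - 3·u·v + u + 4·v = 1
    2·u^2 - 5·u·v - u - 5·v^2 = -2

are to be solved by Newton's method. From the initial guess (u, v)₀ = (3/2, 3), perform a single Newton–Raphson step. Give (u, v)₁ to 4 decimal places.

(1.2776, 1.3926)

At (3/2, 3): F = (-3.2500, -62.5000).
Jacobian J = [[-2·u - 3·v + 1, -3·u + 4], [4·u - 5·v - 1, -5·u - 10·v]].
At the point, J = [[-11.0000, -0.5000], [-10.0000, -37.5000]] (det J = 407.5000).
Solving J·Δ = −F gives Δ = (-0.2224, -1.6074).
Then the next iterate is (u, v)₁ = (1.2776, 1.3926).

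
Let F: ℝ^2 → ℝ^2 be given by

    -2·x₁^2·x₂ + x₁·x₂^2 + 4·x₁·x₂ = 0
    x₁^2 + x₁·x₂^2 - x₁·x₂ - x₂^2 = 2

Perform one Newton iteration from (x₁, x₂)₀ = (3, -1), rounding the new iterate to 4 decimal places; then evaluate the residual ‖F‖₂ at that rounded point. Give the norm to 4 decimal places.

2.7143

At (3, -1): F = (9.0000, 12.0000).
Jacobian J = [[-4·x₁·x₂ + x₂^2 + 4·x₂, -2·x₁^2 + 2·x₁·x₂ + 4·x₁], [2·x₁ + x₂^2 - x₂, 2·x₁·x₂ - x₁ - 2·x₂]].
At the point, J = [[9.0000, -12.0000], [8.0000, -7.0000]] (det J = 33.0000).
Solving J·Δ = −F gives Δ = (-2.4545, -1.0909).
Then the next iterate is (x₁, x₂)₁ = (0.5455, -2.0909).
Re-evaluating at (0.5455, -2.0909): F = (-0.933113, -2.548855), so ‖F‖₂ = 2.7143.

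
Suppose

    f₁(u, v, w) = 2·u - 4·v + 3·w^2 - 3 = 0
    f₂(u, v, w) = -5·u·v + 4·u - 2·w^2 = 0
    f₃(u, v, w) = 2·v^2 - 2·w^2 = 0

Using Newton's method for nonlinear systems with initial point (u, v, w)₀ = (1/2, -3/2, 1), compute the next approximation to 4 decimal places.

At (1/2, -3/2, 1): F = (7.0000, 3.7500, 2.5000).
Jacobian J = [[2, -4, 6·w], [-5·v + 4, -5·u, -4·w], [0, 4·v, -4·w]].
At the point, J = [[2.0000, -4.0000, 6.0000], [11.5000, -2.5000, -4.0000], [0.0000, -6.0000, -4.0000]] (det J = -626.0000).
Solving J·Δ = −F gives Δ = (-0.3442, 0.7740, -0.5359).
Then the next iterate is (u, v, w)₁ = (0.1558, -0.7260, 0.4641).

(0.1558, -0.7260, 0.4641)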